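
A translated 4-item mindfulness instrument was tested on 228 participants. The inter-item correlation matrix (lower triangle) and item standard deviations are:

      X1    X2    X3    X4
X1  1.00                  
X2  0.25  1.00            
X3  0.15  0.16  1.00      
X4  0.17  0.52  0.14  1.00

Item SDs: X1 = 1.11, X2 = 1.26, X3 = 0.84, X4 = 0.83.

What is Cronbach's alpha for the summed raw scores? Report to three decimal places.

α = 0.545

Σσ²ᵢ = 1.11² + 1.26² + 0.84² + 0.83² = 4.2142
Covariances σ_ij = r_ij · s_i · s_j:
  σ(X1,X2) = 0.25 × 1.11 × 1.26 = 0.3497
  σ(X1,X3) = 0.15 × 1.11 × 0.84 = 0.1399
  σ(X1,X4) = 0.17 × 1.11 × 0.83 = 0.1566
  σ(X2,X3) = 0.16 × 1.26 × 0.84 = 0.1693
  σ(X2,X4) = 0.52 × 1.26 × 0.83 = 0.5438
  σ(X3,X4) = 0.14 × 0.84 × 0.83 = 0.0976
σ²_T = Σσ²ᵢ + 2·Σσ_ij = 4.2142 + 2 × 1.4569 = 7.1280
α = (4/3)·(1 − 4.2142/7.1280) = 0.545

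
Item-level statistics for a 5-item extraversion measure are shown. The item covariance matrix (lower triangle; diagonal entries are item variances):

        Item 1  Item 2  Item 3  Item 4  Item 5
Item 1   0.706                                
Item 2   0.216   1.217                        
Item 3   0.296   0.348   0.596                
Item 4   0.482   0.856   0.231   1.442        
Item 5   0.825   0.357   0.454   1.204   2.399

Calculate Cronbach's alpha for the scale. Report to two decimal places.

Σσᵢ² = 0.706 + 1.217 + 0.596 + 1.442 + 2.399 = 6.360
Σ_{i<j} σ_ij = 5.269
Var(T) = 6.360 + 2 × 5.269 = 16.898
α = (k/(k−1))·(1 − Σσᵢ²/Var(T)) = (5/4)·(1 − 6.360/16.898) = 0.78

Cronbach's alpha = 0.78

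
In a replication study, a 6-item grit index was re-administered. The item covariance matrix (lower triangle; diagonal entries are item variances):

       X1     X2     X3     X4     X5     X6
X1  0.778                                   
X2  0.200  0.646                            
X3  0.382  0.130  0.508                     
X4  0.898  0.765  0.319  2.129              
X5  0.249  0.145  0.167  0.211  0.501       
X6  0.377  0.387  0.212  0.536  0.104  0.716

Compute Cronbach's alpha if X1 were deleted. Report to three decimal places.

α = 0.712

Remaining items: X2, X3, X4, X5, X6 (k = 5).
Σσ²ᵢ = 0.646 + 0.508 + 2.129 + 0.501 + 0.716 = 4.500
σ²_T = 4.500 + 2 × 2.976 = 10.452
α (item deleted) = (5/4)·(1 − 4.500/10.452) = 0.712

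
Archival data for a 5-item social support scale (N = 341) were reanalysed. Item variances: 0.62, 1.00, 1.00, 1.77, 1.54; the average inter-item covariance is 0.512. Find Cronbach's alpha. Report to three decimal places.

ΣVar(i) = 0.62 + 1.00 + 1.00 + 1.77 + 1.54 = 5.93
Sum of the 10 distinct covariances = 10 × 0.512 = 5.120
σ²_total = ΣVar(i) + 2·Σcov = 5.93 + 2 × 5.120 = 16.170
α = (5/4)·(1 − 5.93/16.170) = 0.792

Cronbach's alpha = 0.792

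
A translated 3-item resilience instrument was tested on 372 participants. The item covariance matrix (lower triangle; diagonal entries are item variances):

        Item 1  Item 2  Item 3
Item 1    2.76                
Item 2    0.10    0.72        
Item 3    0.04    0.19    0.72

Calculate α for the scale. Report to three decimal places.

α = 0.204

sum of item variances = 2.76 + 0.72 + 0.72 = 4.20
Σ_{i<j} σ_ij = 0.33
σ²_total = 4.20 + 2 × 0.33 = 4.86
α = (k/(k−1))·(1 − sum of item variances/σ²_total) = (3/2)·(1 − 4.20/4.86) = 0.204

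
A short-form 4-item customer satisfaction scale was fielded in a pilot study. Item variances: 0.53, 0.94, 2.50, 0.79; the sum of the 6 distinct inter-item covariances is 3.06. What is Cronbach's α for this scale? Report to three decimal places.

Cronbach's α = 0.750

sum of item variances = 0.53 + 0.94 + 2.50 + 0.79 = 4.76
Sum of distinct covariances = 3.06
σ²_T = sum of item variances + 2·Σcov = 4.76 + 2 × 3.06 = 10.88
α = (4/3)·(1 − 4.76/10.88) = 0.750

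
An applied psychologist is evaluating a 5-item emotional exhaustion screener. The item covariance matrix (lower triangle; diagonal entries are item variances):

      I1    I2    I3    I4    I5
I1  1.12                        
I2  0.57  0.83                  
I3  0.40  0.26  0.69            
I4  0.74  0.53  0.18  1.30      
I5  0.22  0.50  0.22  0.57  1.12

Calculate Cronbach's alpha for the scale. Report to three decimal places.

Cronbach's alpha = 0.779

Σσᵢ² = 1.12 + 0.83 + 0.69 + 1.30 + 1.12 = 5.06
Sum of off-diagonal covariances = 4.19
total variance = 5.06 + 2 × 4.19 = 13.44
α = (k/(k−1))·(1 − Σσᵢ²/total variance) = (5/4)·(1 − 5.06/13.44) = 0.779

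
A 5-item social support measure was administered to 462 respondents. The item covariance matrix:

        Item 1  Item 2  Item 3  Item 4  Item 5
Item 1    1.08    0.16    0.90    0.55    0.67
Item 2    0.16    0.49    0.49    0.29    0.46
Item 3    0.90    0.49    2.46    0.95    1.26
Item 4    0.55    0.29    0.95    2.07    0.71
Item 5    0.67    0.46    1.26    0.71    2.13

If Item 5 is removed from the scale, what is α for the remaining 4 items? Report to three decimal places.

Remaining items: Item 1, Item 2, Item 3, Item 4 (k = 4).
Σσᵢ² = 1.08 + 0.49 + 2.46 + 2.07 = 6.10
total variance = 6.10 + 2 × 3.34 = 12.78
α (item deleted) = (4/3)·(1 − 6.10/12.78) = 0.697

α = 0.697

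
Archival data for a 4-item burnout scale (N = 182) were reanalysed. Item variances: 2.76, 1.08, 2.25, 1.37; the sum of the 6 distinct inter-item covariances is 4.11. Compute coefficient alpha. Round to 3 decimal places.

ΣVar(i) = 2.76 + 1.08 + 2.25 + 1.37 = 7.46
Sum of distinct covariances = 4.11
σ²_total = ΣVar(i) + 2·Σcov = 7.46 + 2 × 4.11 = 15.68
α = (4/3)·(1 − 7.46/15.68) = 0.699

coefficient alpha = 0.699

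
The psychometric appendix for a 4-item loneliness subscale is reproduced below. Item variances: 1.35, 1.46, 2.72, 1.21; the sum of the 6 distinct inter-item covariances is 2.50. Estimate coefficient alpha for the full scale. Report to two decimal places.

ΣVar(i) = 1.35 + 1.46 + 2.72 + 1.21 = 6.74
Sum of distinct covariances = 2.50
σ²_total = ΣVar(i) + 2·Σcov = 6.74 + 2 × 2.50 = 11.74
α = (4/3)·(1 − 6.74/11.74) = 0.57

coefficient alpha = 0.57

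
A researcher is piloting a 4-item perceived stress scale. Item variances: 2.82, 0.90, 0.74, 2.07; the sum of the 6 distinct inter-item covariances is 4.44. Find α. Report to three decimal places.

α = 0.768

Σσᵢ² = 2.82 + 0.90 + 0.74 + 2.07 = 6.53
Sum of distinct covariances = 4.44
σ²_total = Σσᵢ² + 2·Σcov = 6.53 + 2 × 4.44 = 15.41
α = (4/3)·(1 − 6.53/15.41) = 0.768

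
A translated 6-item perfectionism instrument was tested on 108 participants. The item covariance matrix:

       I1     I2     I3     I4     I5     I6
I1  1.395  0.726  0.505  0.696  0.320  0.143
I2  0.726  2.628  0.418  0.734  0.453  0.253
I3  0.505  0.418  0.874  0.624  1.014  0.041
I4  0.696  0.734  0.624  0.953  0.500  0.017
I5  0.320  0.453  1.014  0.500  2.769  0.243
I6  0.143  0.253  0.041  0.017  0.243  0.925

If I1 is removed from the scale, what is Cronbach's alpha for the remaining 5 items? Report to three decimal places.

Remaining items: I2, I3, I4, I5, I6 (k = 5).
sum of item variances = 2.628 + 0.874 + 0.953 + 2.769 + 0.925 = 8.149
σ²_T = 8.149 + 2 × 4.297 = 16.743
α (item deleted) = (5/4)·(1 − 8.149/16.743) = 0.642

α = 0.642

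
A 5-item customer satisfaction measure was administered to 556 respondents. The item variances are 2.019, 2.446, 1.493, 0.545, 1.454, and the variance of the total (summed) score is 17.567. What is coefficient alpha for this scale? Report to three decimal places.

α = 0.684

Σσ²ᵢ = 2.019 + 2.446 + 1.493 + 0.545 + 1.454 = 7.957
α = (k/(k−1))·(1 − Σσ²ᵢ/Var(T)) = (5/4)·(1 − 7.957/17.567) = 0.684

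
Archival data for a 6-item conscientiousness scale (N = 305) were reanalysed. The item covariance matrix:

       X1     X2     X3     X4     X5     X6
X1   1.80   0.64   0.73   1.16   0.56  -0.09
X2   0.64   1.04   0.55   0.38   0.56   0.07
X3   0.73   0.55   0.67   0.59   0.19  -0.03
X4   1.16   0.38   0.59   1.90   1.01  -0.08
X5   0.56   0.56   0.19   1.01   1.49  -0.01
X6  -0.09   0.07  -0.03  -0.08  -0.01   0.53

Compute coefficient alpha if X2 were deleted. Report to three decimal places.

coefficient alpha = 0.697

Remaining items: X1, X3, X4, X5, X6 (k = 5).
Σσ²ᵢ = 1.80 + 0.67 + 1.90 + 1.49 + 0.53 = 6.39
total variance = 6.39 + 2 × 4.03 = 14.45
α (item deleted) = (5/4)·(1 − 6.39/14.45) = 0.697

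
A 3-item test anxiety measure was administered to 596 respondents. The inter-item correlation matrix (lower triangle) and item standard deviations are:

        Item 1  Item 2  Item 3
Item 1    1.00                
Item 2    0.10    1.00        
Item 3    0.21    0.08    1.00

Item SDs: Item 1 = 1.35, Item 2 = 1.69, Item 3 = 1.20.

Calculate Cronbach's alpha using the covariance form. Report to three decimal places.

α = 0.289

Σσ²ᵢ = 1.35² + 1.69² + 1.20² = 6.1186
Covariances σ_ij = r_ij · s_i · s_j:
  σ(Item 1,Item 2) = 0.10 × 1.35 × 1.69 = 0.2282
  σ(Item 1,Item 3) = 0.21 × 1.35 × 1.20 = 0.3402
  σ(Item 2,Item 3) = 0.08 × 1.69 × 1.20 = 0.1622
σ²_T = Σσ²ᵢ + 2·Σσ_ij = 6.1186 + 2 × 0.7306 = 7.5798
α = (3/2)·(1 − 6.1186/7.5798) = 0.289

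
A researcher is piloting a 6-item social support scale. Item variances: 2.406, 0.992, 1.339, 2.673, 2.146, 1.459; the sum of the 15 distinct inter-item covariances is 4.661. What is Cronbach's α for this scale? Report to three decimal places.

Σσ²ᵢ = 2.406 + 0.992 + 1.339 + 2.673 + 2.146 + 1.459 = 11.015
Sum of distinct covariances = 4.661
total variance = Σσ²ᵢ + 2·Σcov = 11.015 + 2 × 4.661 = 20.337
α = (6/5)·(1 − 11.015/20.337) = 0.550

α = 0.550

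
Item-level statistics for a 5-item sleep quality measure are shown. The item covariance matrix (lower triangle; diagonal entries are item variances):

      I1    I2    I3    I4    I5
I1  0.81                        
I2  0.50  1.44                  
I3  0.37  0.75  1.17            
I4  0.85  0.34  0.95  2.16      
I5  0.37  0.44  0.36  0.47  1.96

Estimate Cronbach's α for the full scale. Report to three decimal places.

Cronbach's α = 0.736

ΣVar(i) = 0.81 + 1.44 + 1.17 + 2.16 + 1.96 = 7.54
Sum of off-diagonal covariances = 5.40
total variance = 7.54 + 2 × 5.40 = 18.34
α = (k/(k−1))·(1 − ΣVar(i)/total variance) = (5/4)·(1 − 7.54/18.34) = 0.736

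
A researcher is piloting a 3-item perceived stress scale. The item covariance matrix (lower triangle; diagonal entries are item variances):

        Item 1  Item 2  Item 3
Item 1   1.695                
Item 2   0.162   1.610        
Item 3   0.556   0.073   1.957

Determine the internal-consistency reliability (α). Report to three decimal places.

Σσᵢ² = 1.695 + 1.610 + 1.957 = 5.262
Σ_{i<j} σ_ij = 0.791
σ²_T = 5.262 + 2 × 0.791 = 6.844
α = (k/(k−1))·(1 − Σσᵢ²/σ²_T) = (3/2)·(1 − 5.262/6.844) = 0.347

α = 0.347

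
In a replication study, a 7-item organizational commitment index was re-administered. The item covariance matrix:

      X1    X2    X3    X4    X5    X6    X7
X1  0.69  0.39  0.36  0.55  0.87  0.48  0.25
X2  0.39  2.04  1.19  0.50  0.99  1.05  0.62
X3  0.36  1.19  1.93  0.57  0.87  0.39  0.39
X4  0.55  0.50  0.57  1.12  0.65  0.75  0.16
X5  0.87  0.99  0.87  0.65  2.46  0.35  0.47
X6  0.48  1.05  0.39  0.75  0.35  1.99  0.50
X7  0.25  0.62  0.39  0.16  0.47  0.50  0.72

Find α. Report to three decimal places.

α = 0.808

sum of item variances = 0.69 + 2.04 + 1.93 + 1.12 + 2.46 + 1.99 + 0.72 = 10.95
Sum of off-diagonal covariances = 12.35
Var(T) = 10.95 + 2 × 12.35 = 35.65
α = (k/(k−1))·(1 − sum of item variances/Var(T)) = (7/6)·(1 − 10.95/35.65) = 0.808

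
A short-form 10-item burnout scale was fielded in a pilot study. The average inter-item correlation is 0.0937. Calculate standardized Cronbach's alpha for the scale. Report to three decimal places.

Standardized α = k·r̄ / (1 + (k−1)·r̄) = 10 × 0.0937 / (1 + 9 × 0.0937)
  = 0.9370 / 1.8433 = 0.508

α = 0.508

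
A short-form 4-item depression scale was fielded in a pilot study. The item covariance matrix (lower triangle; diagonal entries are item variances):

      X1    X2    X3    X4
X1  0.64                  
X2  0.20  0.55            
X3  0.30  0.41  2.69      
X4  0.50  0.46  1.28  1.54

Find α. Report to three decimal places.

α = 0.717

Σσᵢ² = 0.64 + 0.55 + 2.69 + 1.54 = 5.42
Σ_{i<j} σ_ij = 3.15
total variance = 5.42 + 2 × 3.15 = 11.72
α = (k/(k−1))·(1 − Σσᵢ²/total variance) = (4/3)·(1 − 5.42/11.72) = 0.717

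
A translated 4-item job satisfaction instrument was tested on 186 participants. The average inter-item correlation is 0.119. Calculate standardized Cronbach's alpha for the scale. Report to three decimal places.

Standardized α = k·r̄ / (1 + (k−1)·r̄) = 4 × 0.119 / (1 + 3 × 0.119)
  = 0.4760 / 1.3570 = 0.351

α = 0.351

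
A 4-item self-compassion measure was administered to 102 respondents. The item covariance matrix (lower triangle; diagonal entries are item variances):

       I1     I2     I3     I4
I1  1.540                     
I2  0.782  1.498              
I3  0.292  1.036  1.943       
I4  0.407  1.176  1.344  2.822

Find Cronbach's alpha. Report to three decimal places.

Σσᵢ² = 1.540 + 1.498 + 1.943 + 2.822 = 7.803
Sum of off-diagonal covariances = 5.037
Var(T) = 7.803 + 2 × 5.037 = 17.877
α = (k/(k−1))·(1 − Σσᵢ²/Var(T)) = (4/3)·(1 − 7.803/17.877) = 0.751

Cronbach's alpha = 0.751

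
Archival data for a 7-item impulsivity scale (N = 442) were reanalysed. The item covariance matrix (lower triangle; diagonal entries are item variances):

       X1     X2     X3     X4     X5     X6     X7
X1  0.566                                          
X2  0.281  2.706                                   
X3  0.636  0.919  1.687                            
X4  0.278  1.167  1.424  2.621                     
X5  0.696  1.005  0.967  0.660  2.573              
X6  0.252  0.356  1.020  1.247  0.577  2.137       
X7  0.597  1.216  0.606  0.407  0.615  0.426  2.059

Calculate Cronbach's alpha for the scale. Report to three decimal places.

ΣVar(i) = 0.566 + 2.706 + 1.687 + 2.621 + 2.573 + 2.137 + 2.059 = 14.349
Sum of off-diagonal covariances = 15.352
Var(T) = 14.349 + 2 × 15.352 = 45.053
α = (k/(k−1))·(1 − ΣVar(i)/Var(T)) = (7/6)·(1 − 14.349/45.053) = 0.795

α = 0.795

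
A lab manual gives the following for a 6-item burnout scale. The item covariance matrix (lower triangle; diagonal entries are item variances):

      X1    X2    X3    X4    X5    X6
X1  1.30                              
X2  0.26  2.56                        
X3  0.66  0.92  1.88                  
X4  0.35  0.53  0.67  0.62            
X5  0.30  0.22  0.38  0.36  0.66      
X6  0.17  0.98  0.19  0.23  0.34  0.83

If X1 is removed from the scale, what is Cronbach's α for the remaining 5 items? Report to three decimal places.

Remaining items: X2, X3, X4, X5, X6 (k = 5).
sum of item variances = 2.56 + 1.88 + 0.62 + 0.66 + 0.83 = 6.55
Var(T) = 6.55 + 2 × 4.82 = 16.19
α (item deleted) = (5/4)·(1 − 6.55/16.19) = 0.744

α = 0.744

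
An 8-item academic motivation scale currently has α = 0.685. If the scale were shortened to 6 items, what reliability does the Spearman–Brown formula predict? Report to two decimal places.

predicted reliability = 0.62

Length factor m = 6/8 = 0.7500
α' = m·α / (1 − (1−m)·α)
   = 6/8 × 0.685 / (1 − (1 − 6/8) × 0.685)
   = 0.5138 / 0.8287 = 0.62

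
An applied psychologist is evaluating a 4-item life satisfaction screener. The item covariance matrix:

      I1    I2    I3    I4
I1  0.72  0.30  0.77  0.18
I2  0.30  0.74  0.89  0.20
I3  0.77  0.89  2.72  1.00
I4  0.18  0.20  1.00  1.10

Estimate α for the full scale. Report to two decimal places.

α = 0.74

sum of item variances = 0.72 + 0.74 + 2.72 + 1.10 = 5.28
Sum of the distinct covariances = 3.34
total variance = 5.28 + 2 × 3.34 = 11.96
α = (k/(k−1))·(1 − sum of item variances/total variance) = (4/3)·(1 − 5.28/11.96) = 0.74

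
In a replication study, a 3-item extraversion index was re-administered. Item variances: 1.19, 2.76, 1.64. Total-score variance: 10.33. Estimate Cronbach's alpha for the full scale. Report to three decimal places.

Σσ²ᵢ = 1.19 + 2.76 + 1.64 = 5.59
α = (k/(k−1))·(1 − Σσ²ᵢ/total variance) = (3/2)·(1 − 5.59/10.33) = 0.688

α = 0.688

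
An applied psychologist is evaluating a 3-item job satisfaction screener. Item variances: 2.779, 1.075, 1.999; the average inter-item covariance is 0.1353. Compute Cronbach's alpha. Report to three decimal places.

Σσᵢ² = 2.779 + 1.075 + 1.999 = 5.853
Sum of the 3 distinct covariances = 3 × 0.1353 = 0.4059
σ²_T = Σσᵢ² + 2·Σcov = 5.853 + 2 × 0.4059 = 6.6648
α = (3/2)·(1 − 5.853/6.6648) = 0.183

Cronbach's alpha = 0.183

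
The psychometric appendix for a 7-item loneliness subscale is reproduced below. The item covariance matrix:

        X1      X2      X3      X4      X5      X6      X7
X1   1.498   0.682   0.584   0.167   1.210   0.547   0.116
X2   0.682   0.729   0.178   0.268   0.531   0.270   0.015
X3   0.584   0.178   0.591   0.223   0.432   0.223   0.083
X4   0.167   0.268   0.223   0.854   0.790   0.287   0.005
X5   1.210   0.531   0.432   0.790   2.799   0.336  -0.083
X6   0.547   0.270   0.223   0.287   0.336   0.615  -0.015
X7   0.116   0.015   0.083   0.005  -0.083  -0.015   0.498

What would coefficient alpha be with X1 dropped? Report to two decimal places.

α = 0.65

Remaining items: X2, X3, X4, X5, X6, X7 (k = 6).
ΣVar(i) = 0.729 + 0.591 + 0.854 + 2.799 + 0.615 + 0.498 = 6.086
σ²_total = 6.086 + 2 × 3.543 = 13.172
α (item deleted) = (6/5)·(1 − 6.086/13.172) = 0.65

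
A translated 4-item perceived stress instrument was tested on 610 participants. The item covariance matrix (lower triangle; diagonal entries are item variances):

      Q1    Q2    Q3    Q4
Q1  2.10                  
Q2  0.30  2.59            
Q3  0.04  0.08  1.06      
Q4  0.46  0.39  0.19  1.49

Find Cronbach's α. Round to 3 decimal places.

sum of item variances = 2.10 + 2.59 + 1.06 + 1.49 = 7.24
Sum of off-diagonal covariances = 1.46
total variance = 7.24 + 2 × 1.46 = 10.16
α = (k/(k−1))·(1 − sum of item variances/total variance) = (4/3)·(1 − 7.24/10.16) = 0.383

Cronbach's α = 0.383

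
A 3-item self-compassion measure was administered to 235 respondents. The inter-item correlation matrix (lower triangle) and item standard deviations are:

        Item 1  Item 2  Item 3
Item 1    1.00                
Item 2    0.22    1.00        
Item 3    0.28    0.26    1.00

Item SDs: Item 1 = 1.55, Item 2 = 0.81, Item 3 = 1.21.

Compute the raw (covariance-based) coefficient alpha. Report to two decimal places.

Σσ²ᵢ = 1.55² + 0.81² + 1.21² = 4.5227
Covariances σ_ij = r_ij · s_i · s_j:
  σ(Item 1,Item 2) = 0.22 × 1.55 × 0.81 = 0.2762
  σ(Item 1,Item 3) = 0.28 × 1.55 × 1.21 = 0.5251
  σ(Item 2,Item 3) = 0.26 × 0.81 × 1.21 = 0.2548
σ²_T = Σσ²ᵢ + 2·Σσ_ij = 4.5227 + 2 × 1.0561 = 6.6349
α = (3/2)·(1 − 4.5227/6.6349) = 0.48

α = 0.48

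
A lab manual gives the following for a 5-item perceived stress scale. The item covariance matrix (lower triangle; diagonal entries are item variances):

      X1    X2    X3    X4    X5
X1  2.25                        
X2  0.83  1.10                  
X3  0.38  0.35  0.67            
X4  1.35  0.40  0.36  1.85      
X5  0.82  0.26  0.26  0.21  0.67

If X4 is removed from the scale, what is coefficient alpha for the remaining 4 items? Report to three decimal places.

coefficient alpha = 0.737

Remaining items: X1, X2, X3, X5 (k = 4).
Σσᵢ² = 2.25 + 1.10 + 0.67 + 0.67 = 4.69
total variance = 4.69 + 2 × 2.90 = 10.49
α (item deleted) = (4/3)·(1 − 4.69/10.49) = 0.737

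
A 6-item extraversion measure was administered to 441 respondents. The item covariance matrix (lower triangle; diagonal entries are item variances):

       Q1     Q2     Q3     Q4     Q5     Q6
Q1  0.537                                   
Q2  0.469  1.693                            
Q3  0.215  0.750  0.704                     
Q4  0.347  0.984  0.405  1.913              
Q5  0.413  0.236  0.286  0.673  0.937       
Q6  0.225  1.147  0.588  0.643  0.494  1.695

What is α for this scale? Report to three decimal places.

α = 0.814

Σσ²ᵢ = 0.537 + 1.693 + 0.704 + 1.913 + 0.937 + 1.695 = 7.479
Sum of off-diagonal covariances = 7.875
Var(T) = 7.479 + 2 × 7.875 = 23.229
α = (k/(k−1))·(1 − Σσ²ᵢ/Var(T)) = (6/5)·(1 − 7.479/23.229) = 0.814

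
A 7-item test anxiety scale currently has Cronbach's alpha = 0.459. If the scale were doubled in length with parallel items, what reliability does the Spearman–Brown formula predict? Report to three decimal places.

Length factor m = 2
α' = m·α / (1 + (m−1)·α)
   = 2 × 0.459 / (1 + (2 − 1) × 0.459)
   = 0.9180 / 1.4590 = 0.629

predicted reliability = 0.629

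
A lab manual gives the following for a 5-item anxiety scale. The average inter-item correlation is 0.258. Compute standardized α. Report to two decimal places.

standardized α = 0.63

Standardized α = k·r̄ / (1 + (k−1)·r̄) = 5 × 0.258 / (1 + 4 × 0.258)
  = 1.2900 / 2.0320 = 0.63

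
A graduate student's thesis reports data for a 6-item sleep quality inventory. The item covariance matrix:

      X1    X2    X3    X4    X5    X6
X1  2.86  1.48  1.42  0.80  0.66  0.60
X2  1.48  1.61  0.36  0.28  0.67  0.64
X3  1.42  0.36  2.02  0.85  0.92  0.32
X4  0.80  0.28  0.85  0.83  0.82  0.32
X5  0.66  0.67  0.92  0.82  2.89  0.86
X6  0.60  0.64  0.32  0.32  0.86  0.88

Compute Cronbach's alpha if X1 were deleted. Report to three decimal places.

α = 0.743

Remaining items: X2, X3, X4, X5, X6 (k = 5).
Σσᵢ² = 1.61 + 2.02 + 0.83 + 2.89 + 0.88 = 8.23
total variance = 8.23 + 2 × 6.04 = 20.31
α (item deleted) = (5/4)·(1 − 8.23/20.31) = 0.743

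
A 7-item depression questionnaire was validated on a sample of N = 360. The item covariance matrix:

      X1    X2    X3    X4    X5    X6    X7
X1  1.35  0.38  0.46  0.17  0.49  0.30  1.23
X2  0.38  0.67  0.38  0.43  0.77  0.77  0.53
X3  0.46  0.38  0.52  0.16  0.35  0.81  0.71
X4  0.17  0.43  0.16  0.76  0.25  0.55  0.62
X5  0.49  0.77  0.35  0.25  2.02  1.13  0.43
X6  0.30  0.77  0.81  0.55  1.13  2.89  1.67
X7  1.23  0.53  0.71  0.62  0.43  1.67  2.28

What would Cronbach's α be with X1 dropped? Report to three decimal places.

Remaining items: X2, X3, X4, X5, X6, X7 (k = 6).
ΣVar(i) = 0.67 + 0.52 + 0.76 + 2.02 + 2.89 + 2.28 = 9.14
total variance = 9.14 + 2 × 9.56 = 28.26
α (item deleted) = (6/5)·(1 − 9.14/28.26) = 0.812

Cronbach's α = 0.812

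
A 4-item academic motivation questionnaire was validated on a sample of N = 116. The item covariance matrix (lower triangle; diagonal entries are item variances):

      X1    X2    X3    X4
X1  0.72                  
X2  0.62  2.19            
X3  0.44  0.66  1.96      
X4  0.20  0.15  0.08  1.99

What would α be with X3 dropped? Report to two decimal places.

Remaining items: X1, X2, X4 (k = 3).
sum of item variances = 0.72 + 2.19 + 1.99 = 4.90
total variance = 4.90 + 2 × 0.97 = 6.84
α (item deleted) = (3/2)·(1 − 4.90/6.84) = 0.43

α = 0.43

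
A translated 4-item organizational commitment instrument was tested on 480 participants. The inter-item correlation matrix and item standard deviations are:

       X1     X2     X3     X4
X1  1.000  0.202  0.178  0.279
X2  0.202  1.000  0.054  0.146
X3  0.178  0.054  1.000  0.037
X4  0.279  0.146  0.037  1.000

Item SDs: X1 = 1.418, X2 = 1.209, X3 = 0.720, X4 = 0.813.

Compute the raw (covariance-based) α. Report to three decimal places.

α = 0.418

Σσ²ᵢ = 1.418² + 1.209² + 0.720² + 0.813² = 4.6518
Covariances σ_ij = r_ij · s_i · s_j:
  σ(X1,X2) = 0.202 × 1.418 × 1.209 = 0.3463
  σ(X1,X3) = 0.178 × 1.418 × 0.720 = 0.1817
  σ(X1,X4) = 0.279 × 1.418 × 0.813 = 0.3216
  σ(X2,X3) = 0.054 × 1.209 × 0.720 = 0.0470
  σ(X2,X4) = 0.146 × 1.209 × 0.813 = 0.1435
  σ(X3,X4) = 0.037 × 0.720 × 0.813 = 0.0217
σ²_T = Σσ²ᵢ + 2·Σσ_ij = 4.6518 + 2 × 1.0618 = 6.7754
α = (4/3)·(1 − 4.6518/6.7754) = 0.418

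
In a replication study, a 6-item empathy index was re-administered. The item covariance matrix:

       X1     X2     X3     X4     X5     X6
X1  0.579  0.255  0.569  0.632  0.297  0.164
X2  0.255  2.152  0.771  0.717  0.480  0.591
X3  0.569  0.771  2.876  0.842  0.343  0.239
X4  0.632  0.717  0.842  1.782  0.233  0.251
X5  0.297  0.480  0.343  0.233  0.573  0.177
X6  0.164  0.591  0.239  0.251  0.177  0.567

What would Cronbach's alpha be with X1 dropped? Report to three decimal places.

Remaining items: X2, X3, X4, X5, X6 (k = 5).
ΣVar(i) = 2.152 + 2.876 + 1.782 + 0.573 + 0.567 = 7.950
Var(T) = 7.950 + 2 × 4.644 = 17.238
α (item deleted) = (5/4)·(1 − 7.950/17.238) = 0.674

Cronbach's alpha = 0.674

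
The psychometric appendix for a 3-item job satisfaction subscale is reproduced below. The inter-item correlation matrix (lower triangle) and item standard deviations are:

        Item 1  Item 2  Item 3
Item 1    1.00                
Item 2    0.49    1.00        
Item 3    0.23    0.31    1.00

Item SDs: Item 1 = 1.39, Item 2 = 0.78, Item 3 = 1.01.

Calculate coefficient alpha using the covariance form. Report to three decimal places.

Σσ²ᵢ = 1.39² + 0.78² + 1.01² = 3.5606
Covariances σ_ij = r_ij · s_i · s_j:
  σ(Item 1,Item 2) = 0.49 × 1.39 × 0.78 = 0.5313
  σ(Item 1,Item 3) = 0.23 × 1.39 × 1.01 = 0.3229
  σ(Item 2,Item 3) = 0.31 × 0.78 × 1.01 = 0.2442
σ²_T = Σσ²ᵢ + 2·Σσ_ij = 3.5606 + 2 × 1.0984 = 5.7574
α = (3/2)·(1 − 3.5606/5.7574) = 0.572

α = 0.572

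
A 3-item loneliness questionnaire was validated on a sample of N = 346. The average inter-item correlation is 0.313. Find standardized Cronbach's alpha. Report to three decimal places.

standardized Cronbach's alpha = 0.577

Standardized α = k·r̄ / (1 + (k−1)·r̄) = 3 × 0.313 / (1 + 2 × 0.313)
  = 0.9390 / 1.6260 = 0.577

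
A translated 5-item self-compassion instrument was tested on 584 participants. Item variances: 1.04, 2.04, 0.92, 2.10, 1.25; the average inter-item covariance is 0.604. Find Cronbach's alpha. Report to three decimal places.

Cronbach's alpha = 0.777

sum of item variances = 1.04 + 2.04 + 0.92 + 2.10 + 1.25 = 7.35
Sum of the 10 distinct covariances = 10 × 0.604 = 6.040
σ²_T = sum of item variances + 2·Σcov = 7.35 + 2 × 6.040 = 19.430
α = (5/4)·(1 − 7.35/19.430) = 0.777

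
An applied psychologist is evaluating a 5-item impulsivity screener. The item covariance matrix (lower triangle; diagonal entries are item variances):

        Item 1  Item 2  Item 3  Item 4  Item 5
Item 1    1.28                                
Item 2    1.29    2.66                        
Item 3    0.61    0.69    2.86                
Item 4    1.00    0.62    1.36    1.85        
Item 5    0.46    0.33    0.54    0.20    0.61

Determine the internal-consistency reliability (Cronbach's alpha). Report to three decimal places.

Cronbach's alpha = 0.757

ΣVar(i) = 1.28 + 2.66 + 2.86 + 1.85 + 0.61 = 9.26
Sum of off-diagonal covariances = 7.10
σ²_total = 9.26 + 2 × 7.10 = 23.46
α = (k/(k−1))·(1 − ΣVar(i)/σ²_total) = (5/4)·(1 − 9.26/23.46) = 0.757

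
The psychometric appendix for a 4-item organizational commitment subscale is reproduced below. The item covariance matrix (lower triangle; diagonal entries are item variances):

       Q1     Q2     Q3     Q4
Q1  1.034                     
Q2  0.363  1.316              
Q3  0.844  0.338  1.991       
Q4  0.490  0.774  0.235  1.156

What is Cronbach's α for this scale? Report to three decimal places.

Σσ²ᵢ = 1.034 + 1.316 + 1.991 + 1.156 = 5.497
Σ_{i<j} σ_ij = 3.044
σ²_total = 5.497 + 2 × 3.044 = 11.585
α = (k/(k−1))·(1 − Σσ²ᵢ/σ²_total) = (4/3)·(1 − 5.497/11.585) = 0.701

α = 0.701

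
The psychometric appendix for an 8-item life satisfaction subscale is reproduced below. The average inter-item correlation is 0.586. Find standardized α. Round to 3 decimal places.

Standardized α = k·r̄ / (1 + (k−1)·r̄) = 8 × 0.586 / (1 + 7 × 0.586)
  = 4.6880 / 5.1020 = 0.919

standardized α = 0.919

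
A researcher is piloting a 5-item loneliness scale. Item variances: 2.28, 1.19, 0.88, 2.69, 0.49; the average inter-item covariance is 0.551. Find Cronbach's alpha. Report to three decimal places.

Σσᵢ² = 2.28 + 1.19 + 0.88 + 2.69 + 0.49 = 7.53
Sum of the 10 distinct covariances = 10 × 0.551 = 5.510
σ²_total = Σσᵢ² + 2·Σcov = 7.53 + 2 × 5.510 = 18.550
α = (5/4)·(1 − 7.53/18.550) = 0.743

Cronbach's alpha = 0.743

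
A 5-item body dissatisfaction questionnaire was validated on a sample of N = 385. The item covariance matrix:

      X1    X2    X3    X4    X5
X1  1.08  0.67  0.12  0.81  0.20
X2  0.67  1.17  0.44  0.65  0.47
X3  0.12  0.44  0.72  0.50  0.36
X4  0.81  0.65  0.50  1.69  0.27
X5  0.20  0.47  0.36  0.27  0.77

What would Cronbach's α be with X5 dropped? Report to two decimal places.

α = 0.77

Remaining items: X1, X2, X3, X4 (k = 4).
Σσᵢ² = 1.08 + 1.17 + 0.72 + 1.69 = 4.66
σ²_T = 4.66 + 2 × 3.19 = 11.04
α (item deleted) = (4/3)·(1 − 4.66/11.04) = 0.77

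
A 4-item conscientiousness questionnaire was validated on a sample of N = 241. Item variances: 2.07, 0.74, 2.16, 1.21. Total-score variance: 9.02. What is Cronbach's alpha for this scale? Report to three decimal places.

sum of item variances = 2.07 + 0.74 + 2.16 + 1.21 = 6.18
α = (k/(k−1))·(1 − sum of item variances/σ²_T) = (4/3)·(1 − 6.18/9.02) = 0.420

α = 0.420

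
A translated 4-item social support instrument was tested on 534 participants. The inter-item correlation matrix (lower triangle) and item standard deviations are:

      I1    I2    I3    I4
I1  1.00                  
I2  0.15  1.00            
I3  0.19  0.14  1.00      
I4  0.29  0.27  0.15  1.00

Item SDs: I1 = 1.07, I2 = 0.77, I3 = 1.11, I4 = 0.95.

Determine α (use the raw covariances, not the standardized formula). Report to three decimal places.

Σσ²ᵢ = 1.07² + 0.77² + 1.11² + 0.95² = 3.8724
Covariances σ_ij = r_ij · s_i · s_j:
  σ(I1,I2) = 0.15 × 1.07 × 0.77 = 0.1236
  σ(I1,I3) = 0.19 × 1.07 × 1.11 = 0.2257
  σ(I1,I4) = 0.29 × 1.07 × 0.95 = 0.2948
  σ(I2,I3) = 0.14 × 0.77 × 1.11 = 0.1197
  σ(I2,I4) = 0.27 × 0.77 × 0.95 = 0.1975
  σ(I3,I4) = 0.15 × 1.11 × 0.95 = 0.1582
σ²_T = Σσ²ᵢ + 2·Σσ_ij = 3.8724 + 2 × 1.1195 = 6.1114
α = (4/3)·(1 − 3.8724/6.1114) = 0.488

α = 0.488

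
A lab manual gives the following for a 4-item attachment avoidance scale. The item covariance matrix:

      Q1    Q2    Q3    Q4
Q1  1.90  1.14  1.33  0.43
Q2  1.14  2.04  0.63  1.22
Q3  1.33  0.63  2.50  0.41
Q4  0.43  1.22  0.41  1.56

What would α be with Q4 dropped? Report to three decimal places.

α = 0.736

Remaining items: Q1, Q2, Q3 (k = 3).
sum of item variances = 1.90 + 2.04 + 2.50 = 6.44
σ²_total = 6.44 + 2 × 3.10 = 12.64
α (item deleted) = (3/2)·(1 − 6.44/12.64) = 0.736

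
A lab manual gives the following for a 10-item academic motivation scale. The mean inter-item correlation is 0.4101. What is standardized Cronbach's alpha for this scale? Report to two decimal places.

Standardized α = k·r̄ / (1 + (k−1)·r̄) = 10 × 0.4101 / (1 + 9 × 0.4101)
  = 4.1010 / 4.6909 = 0.87

α = 0.87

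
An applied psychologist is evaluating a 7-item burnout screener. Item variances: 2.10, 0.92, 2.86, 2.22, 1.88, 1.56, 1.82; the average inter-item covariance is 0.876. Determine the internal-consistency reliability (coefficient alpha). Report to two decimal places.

ΣVar(i) = 2.10 + 0.92 + 2.86 + 2.22 + 1.88 + 1.56 + 1.82 = 13.36
Sum of the 21 distinct covariances = 21 × 0.876 = 18.396
σ²_total = ΣVar(i) + 2·Σcov = 13.36 + 2 × 18.396 = 50.152
α = (7/6)·(1 − 13.36/50.152) = 0.86

α = 0.86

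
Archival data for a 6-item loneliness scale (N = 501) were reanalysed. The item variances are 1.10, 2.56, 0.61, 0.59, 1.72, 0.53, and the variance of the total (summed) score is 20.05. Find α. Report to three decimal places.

ΣVar(i) = 1.10 + 2.56 + 0.61 + 0.59 + 1.72 + 0.53 = 7.11
α = (k/(k−1))·(1 − ΣVar(i)/σ²_total) = (6/5)·(1 − 7.11/20.05) = 0.774

α = 0.774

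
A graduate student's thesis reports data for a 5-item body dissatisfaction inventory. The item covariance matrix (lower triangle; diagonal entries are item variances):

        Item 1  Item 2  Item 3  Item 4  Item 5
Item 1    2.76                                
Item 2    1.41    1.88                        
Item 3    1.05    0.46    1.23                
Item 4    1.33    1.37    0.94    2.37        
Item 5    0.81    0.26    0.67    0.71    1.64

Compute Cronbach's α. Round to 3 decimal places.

α = 0.807

Σσᵢ² = 2.76 + 1.88 + 1.23 + 2.37 + 1.64 = 9.88
Σ_{i<j} σ_ij = 9.01
σ²_total = 9.88 + 2 × 9.01 = 27.90
α = (k/(k−1))·(1 − Σσᵢ²/σ²_total) = (5/4)·(1 − 9.88/27.90) = 0.807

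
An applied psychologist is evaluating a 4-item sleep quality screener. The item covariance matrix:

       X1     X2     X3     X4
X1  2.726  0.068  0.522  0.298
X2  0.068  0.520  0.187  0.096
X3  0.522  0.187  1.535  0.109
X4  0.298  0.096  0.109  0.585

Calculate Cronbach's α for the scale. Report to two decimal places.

Σσ²ᵢ = 2.726 + 0.520 + 1.535 + 0.585 = 5.366
Sum of the distinct covariances = 1.280
σ²_T = 5.366 + 2 × 1.280 = 7.926
α = (k/(k−1))·(1 − Σσ²ᵢ/σ²_T) = (4/3)·(1 − 5.366/7.926) = 0.43

Cronbach's α = 0.43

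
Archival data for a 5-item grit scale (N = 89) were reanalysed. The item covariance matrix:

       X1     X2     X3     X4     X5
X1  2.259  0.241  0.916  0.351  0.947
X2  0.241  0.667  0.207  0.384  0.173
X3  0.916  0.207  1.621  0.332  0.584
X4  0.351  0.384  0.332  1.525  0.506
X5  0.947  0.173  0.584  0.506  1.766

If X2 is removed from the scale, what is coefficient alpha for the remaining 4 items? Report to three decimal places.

Remaining items: X1, X3, X4, X5 (k = 4).
ΣVar(i) = 2.259 + 1.621 + 1.525 + 1.766 = 7.171
total variance = 7.171 + 2 × 3.636 = 14.443
α (item deleted) = (4/3)·(1 − 7.171/14.443) = 0.671

α = 0.671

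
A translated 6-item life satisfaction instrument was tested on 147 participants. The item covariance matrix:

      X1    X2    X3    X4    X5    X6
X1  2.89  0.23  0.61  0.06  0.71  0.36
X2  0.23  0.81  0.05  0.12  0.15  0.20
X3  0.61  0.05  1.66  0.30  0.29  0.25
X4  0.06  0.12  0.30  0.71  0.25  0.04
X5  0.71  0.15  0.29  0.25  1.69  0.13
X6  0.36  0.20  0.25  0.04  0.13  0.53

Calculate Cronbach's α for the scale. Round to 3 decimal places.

ΣVar(i) = 2.89 + 0.81 + 1.66 + 0.71 + 1.69 + 0.53 = 8.29
Sum of off-diagonal covariances = 3.75
total variance = 8.29 + 2 × 3.75 = 15.79
α = (k/(k−1))·(1 − ΣVar(i)/total variance) = (6/5)·(1 − 8.29/15.79) = 0.570

α = 0.570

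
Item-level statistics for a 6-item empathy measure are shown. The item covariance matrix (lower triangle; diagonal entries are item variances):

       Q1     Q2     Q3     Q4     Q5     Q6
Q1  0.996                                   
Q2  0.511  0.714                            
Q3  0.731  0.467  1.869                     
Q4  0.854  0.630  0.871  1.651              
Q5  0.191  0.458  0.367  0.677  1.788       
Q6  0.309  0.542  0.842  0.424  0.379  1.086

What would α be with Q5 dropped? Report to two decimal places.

Remaining items: Q1, Q2, Q3, Q4, Q6 (k = 5).
ΣVar(i) = 0.996 + 0.714 + 1.869 + 1.651 + 1.086 = 6.316
σ²_total = 6.316 + 2 × 6.181 = 18.678
α (item deleted) = (5/4)·(1 − 6.316/18.678) = 0.83

α = 0.83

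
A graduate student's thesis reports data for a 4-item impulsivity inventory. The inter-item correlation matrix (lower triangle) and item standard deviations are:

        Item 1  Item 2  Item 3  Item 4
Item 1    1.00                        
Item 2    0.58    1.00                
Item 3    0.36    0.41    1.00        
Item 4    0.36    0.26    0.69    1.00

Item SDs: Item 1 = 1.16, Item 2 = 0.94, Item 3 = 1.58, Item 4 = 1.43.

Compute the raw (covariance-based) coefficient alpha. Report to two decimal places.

α = 0.75

Σσ²ᵢ = 1.16² + 0.94² + 1.58² + 1.43² = 6.7705
Covariances σ_ij = r_ij · s_i · s_j:
  σ(Item 1,Item 2) = 0.58 × 1.16 × 0.94 = 0.6324
  σ(Item 1,Item 3) = 0.36 × 1.16 × 1.58 = 0.6598
  σ(Item 1,Item 4) = 0.36 × 1.16 × 1.43 = 0.5972
  σ(Item 2,Item 3) = 0.41 × 0.94 × 1.58 = 0.6089
  σ(Item 2,Item 4) = 0.26 × 0.94 × 1.43 = 0.3495
  σ(Item 3,Item 4) = 0.69 × 1.58 × 1.43 = 1.5590
σ²_T = Σσ²ᵢ + 2·Σσ_ij = 6.7705 + 2 × 4.4068 = 15.5841
α = (4/3)·(1 − 6.7705/15.5841) = 0.75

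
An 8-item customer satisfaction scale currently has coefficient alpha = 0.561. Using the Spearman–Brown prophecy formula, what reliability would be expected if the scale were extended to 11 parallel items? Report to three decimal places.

predicted reliability = 0.637

Length factor m = 11/8 = 1.3750
α' = m·α / (1 + (m−1)·α)
   = 11/8 × 0.561 / (1 + (11/8 − 1) × 0.561)
   = 0.7714 / 1.2104 = 0.637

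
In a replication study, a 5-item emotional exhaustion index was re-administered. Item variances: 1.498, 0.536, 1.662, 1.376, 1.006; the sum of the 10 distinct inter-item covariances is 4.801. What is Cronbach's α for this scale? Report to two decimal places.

α = 0.77

Σσᵢ² = 1.498 + 0.536 + 1.662 + 1.376 + 1.006 = 6.078
Sum of distinct covariances = 4.801
σ²_total = Σσᵢ² + 2·Σcov = 6.078 + 2 × 4.801 = 15.680
α = (5/4)·(1 − 6.078/15.680) = 0.77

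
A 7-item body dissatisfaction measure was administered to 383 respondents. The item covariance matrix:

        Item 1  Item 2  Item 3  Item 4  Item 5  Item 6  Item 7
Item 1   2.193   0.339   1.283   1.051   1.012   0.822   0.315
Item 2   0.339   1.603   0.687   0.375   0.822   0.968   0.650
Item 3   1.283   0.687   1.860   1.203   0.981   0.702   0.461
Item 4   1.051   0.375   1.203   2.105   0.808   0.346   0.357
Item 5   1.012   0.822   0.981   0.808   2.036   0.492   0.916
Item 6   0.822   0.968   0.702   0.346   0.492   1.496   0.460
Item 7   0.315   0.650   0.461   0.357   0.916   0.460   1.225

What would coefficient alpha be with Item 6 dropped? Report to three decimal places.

coefficient alpha = 0.806

Remaining items: Item 1, Item 2, Item 3, Item 4, Item 5, Item 7 (k = 6).
Σσᵢ² = 2.193 + 1.603 + 1.860 + 2.105 + 2.036 + 1.225 = 11.022
σ²_T = 11.022 + 2 × 11.260 = 33.542
α (item deleted) = (6/5)·(1 − 11.022/33.542) = 0.806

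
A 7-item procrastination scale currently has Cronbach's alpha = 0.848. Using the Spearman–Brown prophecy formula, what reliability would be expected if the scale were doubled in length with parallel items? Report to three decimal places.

Length factor m = 2
α' = m·α / (1 + (m−1)·α)
   = 2 × 0.848 / (1 + (2 − 1) × 0.848)
   = 1.6960 / 1.8480 = 0.918

predicted reliability = 0.918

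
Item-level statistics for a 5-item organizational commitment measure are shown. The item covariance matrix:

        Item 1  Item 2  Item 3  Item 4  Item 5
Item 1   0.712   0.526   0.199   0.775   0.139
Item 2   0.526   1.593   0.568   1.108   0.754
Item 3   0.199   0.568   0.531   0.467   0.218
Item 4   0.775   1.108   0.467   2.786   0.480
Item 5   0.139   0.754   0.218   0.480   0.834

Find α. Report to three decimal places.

α = 0.773

sum of item variances = 0.712 + 1.593 + 0.531 + 2.786 + 0.834 = 6.456
Sum of the distinct covariances = 5.234
σ²_total = 6.456 + 2 × 5.234 = 16.924
α = (k/(k−1))·(1 − sum of item variances/σ²_total) = (5/4)·(1 − 6.456/16.924) = 0.773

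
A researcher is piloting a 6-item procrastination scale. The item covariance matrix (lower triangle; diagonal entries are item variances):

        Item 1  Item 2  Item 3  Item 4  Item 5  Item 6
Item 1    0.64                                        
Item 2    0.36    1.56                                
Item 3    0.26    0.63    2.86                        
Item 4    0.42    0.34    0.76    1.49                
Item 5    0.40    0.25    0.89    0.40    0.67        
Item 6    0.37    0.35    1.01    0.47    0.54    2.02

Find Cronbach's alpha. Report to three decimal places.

Cronbach's alpha = 0.741

Σσᵢ² = 0.64 + 1.56 + 2.86 + 1.49 + 0.67 + 2.02 = 9.24
Sum of the distinct covariances = 7.45
total variance = 9.24 + 2 × 7.45 = 24.14
α = (k/(k−1))·(1 − Σσᵢ²/total variance) = (6/5)·(1 − 9.24/24.14) = 0.741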